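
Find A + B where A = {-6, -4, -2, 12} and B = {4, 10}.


A + B = {a + b : a ∈ A, b ∈ B}.
Enumerate all |A|·|B| = 4·2 = 8 pairs (a, b) and collect distinct sums.
a = -6: -6+4=-2, -6+10=4
a = -4: -4+4=0, -4+10=6
a = -2: -2+4=2, -2+10=8
a = 12: 12+4=16, 12+10=22
Collecting distinct sums: A + B = {-2, 0, 2, 4, 6, 8, 16, 22}
|A + B| = 8

A + B = {-2, 0, 2, 4, 6, 8, 16, 22}


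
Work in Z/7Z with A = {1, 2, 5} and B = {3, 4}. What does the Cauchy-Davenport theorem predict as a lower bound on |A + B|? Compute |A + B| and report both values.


Cauchy-Davenport: |A + B| ≥ min(p, |A| + |B| - 1) for A, B nonempty in Z/pZ.
|A| = 3, |B| = 2, p = 7.
CD lower bound = min(7, 3 + 2 - 1) = min(7, 4) = 4.
Compute A + B mod 7 directly:
a = 1: 1+3=4, 1+4=5
a = 2: 2+3=5, 2+4=6
a = 5: 5+3=1, 5+4=2
A + B = {1, 2, 4, 5, 6}, so |A + B| = 5.
Verify: 5 ≥ 4? Yes ✓.

CD lower bound = 4, actual |A + B| = 5.


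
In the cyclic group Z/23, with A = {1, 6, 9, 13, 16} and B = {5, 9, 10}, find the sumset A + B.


Work in Z/23Z: reduce every sum a + b modulo 23.
Enumerate all 15 pairs:
a = 1: 1+5=6, 1+9=10, 1+10=11
a = 6: 6+5=11, 6+9=15, 6+10=16
a = 9: 9+5=14, 9+9=18, 9+10=19
a = 13: 13+5=18, 13+9=22, 13+10=0
a = 16: 16+5=21, 16+9=2, 16+10=3
Distinct residues collected: {0, 2, 3, 6, 10, 11, 14, 15, 16, 18, 19, 21, 22}
|A + B| = 13 (out of 23 total residues).

A + B = {0, 2, 3, 6, 10, 11, 14, 15, 16, 18, 19, 21, 22}


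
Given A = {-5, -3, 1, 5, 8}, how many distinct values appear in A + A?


A + A = {a + a' : a, a' ∈ A}; |A| = 5.
General bounds: 2|A| - 1 ≤ |A + A| ≤ |A|(|A|+1)/2, i.e. 9 ≤ |A + A| ≤ 15.
Lower bound 2|A|-1 is attained iff A is an arithmetic progression.
Enumerate sums a + a' for a ≤ a' (symmetric, so this suffices):
a = -5: -5+-5=-10, -5+-3=-8, -5+1=-4, -5+5=0, -5+8=3
a = -3: -3+-3=-6, -3+1=-2, -3+5=2, -3+8=5
a = 1: 1+1=2, 1+5=6, 1+8=9
a = 5: 5+5=10, 5+8=13
a = 8: 8+8=16
Distinct sums: {-10, -8, -6, -4, -2, 0, 2, 3, 5, 6, 9, 10, 13, 16}
|A + A| = 14

|A + A| = 14


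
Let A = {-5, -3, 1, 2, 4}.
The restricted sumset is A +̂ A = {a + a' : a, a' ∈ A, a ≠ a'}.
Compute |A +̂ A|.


Restricted sumset: A +̂ A = {a + a' : a ∈ A, a' ∈ A, a ≠ a'}.
Equivalently, take A + A and drop any sum 2a that is achievable ONLY as a + a for a ∈ A (i.e. sums representable only with equal summands).
Enumerate pairs (a, a') with a < a' (symmetric, so each unordered pair gives one sum; this covers all a ≠ a'):
  -5 + -3 = -8
  -5 + 1 = -4
  -5 + 2 = -3
  -5 + 4 = -1
  -3 + 1 = -2
  -3 + 2 = -1
  -3 + 4 = 1
  1 + 2 = 3
  1 + 4 = 5
  2 + 4 = 6
Collected distinct sums: {-8, -4, -3, -2, -1, 1, 3, 5, 6}
|A +̂ A| = 9
(Reference bound: |A +̂ A| ≥ 2|A| - 3 for |A| ≥ 2, with |A| = 5 giving ≥ 7.)

|A +̂ A| = 9


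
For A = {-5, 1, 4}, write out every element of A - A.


A - A = {a - a' : a, a' ∈ A}.
Compute a - a' for each ordered pair (a, a'):
a = -5: -5--5=0, -5-1=-6, -5-4=-9
a = 1: 1--5=6, 1-1=0, 1-4=-3
a = 4: 4--5=9, 4-1=3, 4-4=0
Collecting distinct values (and noting 0 appears from a-a):
A - A = {-9, -6, -3, 0, 3, 6, 9}
|A - A| = 7

A - A = {-9, -6, -3, 0, 3, 6, 9}


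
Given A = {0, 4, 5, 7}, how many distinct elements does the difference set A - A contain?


A - A = {a - a' : a, a' ∈ A}; |A| = 4.
Bounds: 2|A|-1 ≤ |A - A| ≤ |A|² - |A| + 1, i.e. 7 ≤ |A - A| ≤ 13.
Note: 0 ∈ A - A always (from a - a). The set is symmetric: if d ∈ A - A then -d ∈ A - A.
Enumerate nonzero differences d = a - a' with a > a' (then include -d):
Positive differences: {1, 2, 3, 4, 5, 7}
Full difference set: {0} ∪ (positive diffs) ∪ (negative diffs).
|A - A| = 1 + 2·6 = 13 (matches direct enumeration: 13).

|A - A| = 13


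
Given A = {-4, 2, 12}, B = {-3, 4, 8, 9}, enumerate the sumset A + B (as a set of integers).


A + B = {a + b : a ∈ A, b ∈ B}.
Enumerate all |A|·|B| = 3·4 = 12 pairs (a, b) and collect distinct sums.
a = -4: -4+-3=-7, -4+4=0, -4+8=4, -4+9=5
a = 2: 2+-3=-1, 2+4=6, 2+8=10, 2+9=11
a = 12: 12+-3=9, 12+4=16, 12+8=20, 12+9=21
Collecting distinct sums: A + B = {-7, -1, 0, 4, 5, 6, 9, 10, 11, 16, 20, 21}
|A + B| = 12

A + B = {-7, -1, 0, 4, 5, 6, 9, 10, 11, 16, 20, 21}


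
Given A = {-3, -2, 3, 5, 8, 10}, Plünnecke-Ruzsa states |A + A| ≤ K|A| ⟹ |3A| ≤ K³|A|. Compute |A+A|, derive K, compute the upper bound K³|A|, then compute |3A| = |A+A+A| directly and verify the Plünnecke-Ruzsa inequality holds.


|A| = 6.
Step 1: Compute A + A by enumerating all 36 pairs.
A + A = {-6, -5, -4, 0, 1, 2, 3, 5, 6, 7, 8, 10, 11, 13, 15, 16, 18, 20}, so |A + A| = 18.
Step 2: Doubling constant K = |A + A|/|A| = 18/6 = 18/6 ≈ 3.0000.
Step 3: Plünnecke-Ruzsa gives |3A| ≤ K³·|A| = (3.0000)³ · 6 ≈ 162.0000.
Step 4: Compute 3A = A + A + A directly by enumerating all triples (a,b,c) ∈ A³; |3A| = 35.
Step 5: Check 35 ≤ 162.0000? Yes ✓.

K = 18/6, Plünnecke-Ruzsa bound K³|A| ≈ 162.0000, |3A| = 35, inequality holds.


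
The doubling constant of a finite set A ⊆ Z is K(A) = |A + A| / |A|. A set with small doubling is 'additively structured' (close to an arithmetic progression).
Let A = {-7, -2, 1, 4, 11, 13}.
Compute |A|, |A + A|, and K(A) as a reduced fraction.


|A| = 6.
Compute A + A by enumerating all 36 pairs.
A + A = {-14, -9, -6, -4, -3, -1, 2, 4, 5, 6, 8, 9, 11, 12, 14, 15, 17, 22, 24, 26}, so |A + A| = 20.
K = |A + A| / |A| = 20/6 = 10/3 ≈ 3.3333.
Reference: AP of size 6 gives K = 11/6 ≈ 1.8333; a fully generic set of size 6 gives K ≈ 3.5000.

|A| = 6, |A + A| = 20, K = 20/6 = 10/3.


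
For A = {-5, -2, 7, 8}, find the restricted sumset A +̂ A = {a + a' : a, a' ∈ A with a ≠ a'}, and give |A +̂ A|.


Restricted sumset: A +̂ A = {a + a' : a ∈ A, a' ∈ A, a ≠ a'}.
Equivalently, take A + A and drop any sum 2a that is achievable ONLY as a + a for a ∈ A (i.e. sums representable only with equal summands).
Enumerate pairs (a, a') with a < a' (symmetric, so each unordered pair gives one sum; this covers all a ≠ a'):
  -5 + -2 = -7
  -5 + 7 = 2
  -5 + 8 = 3
  -2 + 7 = 5
  -2 + 8 = 6
  7 + 8 = 15
Collected distinct sums: {-7, 2, 3, 5, 6, 15}
|A +̂ A| = 6
(Reference bound: |A +̂ A| ≥ 2|A| - 3 for |A| ≥ 2, with |A| = 4 giving ≥ 5.)

|A +̂ A| = 6


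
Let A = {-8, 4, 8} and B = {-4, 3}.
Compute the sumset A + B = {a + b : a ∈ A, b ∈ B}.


A + B = {a + b : a ∈ A, b ∈ B}.
Enumerate all |A|·|B| = 3·2 = 6 pairs (a, b) and collect distinct sums.
a = -8: -8+-4=-12, -8+3=-5
a = 4: 4+-4=0, 4+3=7
a = 8: 8+-4=4, 8+3=11
Collecting distinct sums: A + B = {-12, -5, 0, 4, 7, 11}
|A + B| = 6

A + B = {-12, -5, 0, 4, 7, 11}


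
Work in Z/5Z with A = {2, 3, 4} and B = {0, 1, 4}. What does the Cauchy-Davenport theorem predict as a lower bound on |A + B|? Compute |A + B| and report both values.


Cauchy-Davenport: |A + B| ≥ min(p, |A| + |B| - 1) for A, B nonempty in Z/pZ.
|A| = 3, |B| = 3, p = 5.
CD lower bound = min(5, 3 + 3 - 1) = min(5, 5) = 5.
Compute A + B mod 5 directly:
a = 2: 2+0=2, 2+1=3, 2+4=1
a = 3: 3+0=3, 3+1=4, 3+4=2
a = 4: 4+0=4, 4+1=0, 4+4=3
A + B = {0, 1, 2, 3, 4}, so |A + B| = 5.
Verify: 5 ≥ 5? Yes ✓.

CD lower bound = 5, actual |A + B| = 5.


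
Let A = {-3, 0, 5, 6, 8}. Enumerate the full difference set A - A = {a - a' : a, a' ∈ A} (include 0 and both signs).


A - A = {a - a' : a, a' ∈ A}.
Compute a - a' for each ordered pair (a, a'):
a = -3: -3--3=0, -3-0=-3, -3-5=-8, -3-6=-9, -3-8=-11
a = 0: 0--3=3, 0-0=0, 0-5=-5, 0-6=-6, 0-8=-8
a = 5: 5--3=8, 5-0=5, 5-5=0, 5-6=-1, 5-8=-3
a = 6: 6--3=9, 6-0=6, 6-5=1, 6-6=0, 6-8=-2
a = 8: 8--3=11, 8-0=8, 8-5=3, 8-6=2, 8-8=0
Collecting distinct values (and noting 0 appears from a-a):
A - A = {-11, -9, -8, -6, -5, -3, -2, -1, 0, 1, 2, 3, 5, 6, 8, 9, 11}
|A - A| = 17

A - A = {-11, -9, -8, -6, -5, -3, -2, -1, 0, 1, 2, 3, 5, 6, 8, 9, 11}


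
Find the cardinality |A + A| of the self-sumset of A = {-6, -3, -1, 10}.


A + A = {a + a' : a, a' ∈ A}; |A| = 4.
General bounds: 2|A| - 1 ≤ |A + A| ≤ |A|(|A|+1)/2, i.e. 7 ≤ |A + A| ≤ 10.
Lower bound 2|A|-1 is attained iff A is an arithmetic progression.
Enumerate sums a + a' for a ≤ a' (symmetric, so this suffices):
a = -6: -6+-6=-12, -6+-3=-9, -6+-1=-7, -6+10=4
a = -3: -3+-3=-6, -3+-1=-4, -3+10=7
a = -1: -1+-1=-2, -1+10=9
a = 10: 10+10=20
Distinct sums: {-12, -9, -7, -6, -4, -2, 4, 7, 9, 20}
|A + A| = 10

|A + A| = 10


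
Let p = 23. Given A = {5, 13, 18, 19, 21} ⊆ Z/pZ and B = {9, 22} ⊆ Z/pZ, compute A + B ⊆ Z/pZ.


Work in Z/23Z: reduce every sum a + b modulo 23.
Enumerate all 10 pairs:
a = 5: 5+9=14, 5+22=4
a = 13: 13+9=22, 13+22=12
a = 18: 18+9=4, 18+22=17
a = 19: 19+9=5, 19+22=18
a = 21: 21+9=7, 21+22=20
Distinct residues collected: {4, 5, 7, 12, 14, 17, 18, 20, 22}
|A + B| = 9 (out of 23 total residues).

A + B = {4, 5, 7, 12, 14, 17, 18, 20, 22}


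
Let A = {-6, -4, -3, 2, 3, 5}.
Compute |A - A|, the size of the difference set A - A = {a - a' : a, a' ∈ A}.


A - A = {a - a' : a, a' ∈ A}; |A| = 6.
Bounds: 2|A|-1 ≤ |A - A| ≤ |A|² - |A| + 1, i.e. 11 ≤ |A - A| ≤ 31.
Note: 0 ∈ A - A always (from a - a). The set is symmetric: if d ∈ A - A then -d ∈ A - A.
Enumerate nonzero differences d = a - a' with a > a' (then include -d):
Positive differences: {1, 2, 3, 5, 6, 7, 8, 9, 11}
Full difference set: {0} ∪ (positive diffs) ∪ (negative diffs).
|A - A| = 1 + 2·9 = 19 (matches direct enumeration: 19).

|A - A| = 19


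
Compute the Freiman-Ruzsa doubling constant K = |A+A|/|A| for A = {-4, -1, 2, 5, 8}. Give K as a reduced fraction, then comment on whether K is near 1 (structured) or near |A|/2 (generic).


|A| = 5.
Compute A + A by enumerating all 25 pairs.
A + A = {-8, -5, -2, 1, 4, 7, 10, 13, 16}, so |A + A| = 9.
K = |A + A| / |A| = 9/5 (already in lowest terms) ≈ 1.8000.
Reference: AP of size 5 gives K = 9/5 ≈ 1.8000; a fully generic set of size 5 gives K ≈ 3.0000.

|A| = 5, |A + A| = 9, K = 9/5.


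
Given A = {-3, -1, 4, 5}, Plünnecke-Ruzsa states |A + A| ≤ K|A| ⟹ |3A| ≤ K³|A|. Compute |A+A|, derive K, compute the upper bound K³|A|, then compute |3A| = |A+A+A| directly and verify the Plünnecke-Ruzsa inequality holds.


|A| = 4.
Step 1: Compute A + A by enumerating all 16 pairs.
A + A = {-6, -4, -2, 1, 2, 3, 4, 8, 9, 10}, so |A + A| = 10.
Step 2: Doubling constant K = |A + A|/|A| = 10/4 = 10/4 ≈ 2.5000.
Step 3: Plünnecke-Ruzsa gives |3A| ≤ K³·|A| = (2.5000)³ · 4 ≈ 62.5000.
Step 4: Compute 3A = A + A + A directly by enumerating all triples (a,b,c) ∈ A³; |3A| = 19.
Step 5: Check 19 ≤ 62.5000? Yes ✓.

K = 10/4, Plünnecke-Ruzsa bound K³|A| ≈ 62.5000, |3A| = 19, inequality holds.


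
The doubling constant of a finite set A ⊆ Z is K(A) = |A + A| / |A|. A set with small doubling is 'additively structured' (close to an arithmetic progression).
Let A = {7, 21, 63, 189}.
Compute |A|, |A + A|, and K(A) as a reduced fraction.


|A| = 4.
Compute A + A by enumerating all 16 pairs.
A + A = {14, 28, 42, 70, 84, 126, 196, 210, 252, 378}, so |A + A| = 10.
K = |A + A| / |A| = 10/4 = 5/2 ≈ 2.5000.
Reference: AP of size 4 gives K = 7/4 ≈ 1.7500; a fully generic set of size 4 gives K ≈ 2.5000.

|A| = 4, |A + A| = 10, K = 10/4 = 5/2.


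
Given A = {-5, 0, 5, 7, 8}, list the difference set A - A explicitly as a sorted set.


A - A = {a - a' : a, a' ∈ A}.
Compute a - a' for each ordered pair (a, a'):
a = -5: -5--5=0, -5-0=-5, -5-5=-10, -5-7=-12, -5-8=-13
a = 0: 0--5=5, 0-0=0, 0-5=-5, 0-7=-7, 0-8=-8
a = 5: 5--5=10, 5-0=5, 5-5=0, 5-7=-2, 5-8=-3
a = 7: 7--5=12, 7-0=7, 7-5=2, 7-7=0, 7-8=-1
a = 8: 8--5=13, 8-0=8, 8-5=3, 8-7=1, 8-8=0
Collecting distinct values (and noting 0 appears from a-a):
A - A = {-13, -12, -10, -8, -7, -5, -3, -2, -1, 0, 1, 2, 3, 5, 7, 8, 10, 12, 13}
|A - A| = 19

A - A = {-13, -12, -10, -8, -7, -5, -3, -2, -1, 0, 1, 2, 3, 5, 7, 8, 10, 12, 13}


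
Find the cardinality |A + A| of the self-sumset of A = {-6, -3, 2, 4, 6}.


A + A = {a + a' : a, a' ∈ A}; |A| = 5.
General bounds: 2|A| - 1 ≤ |A + A| ≤ |A|(|A|+1)/2, i.e. 9 ≤ |A + A| ≤ 15.
Lower bound 2|A|-1 is attained iff A is an arithmetic progression.
Enumerate sums a + a' for a ≤ a' (symmetric, so this suffices):
a = -6: -6+-6=-12, -6+-3=-9, -6+2=-4, -6+4=-2, -6+6=0
a = -3: -3+-3=-6, -3+2=-1, -3+4=1, -3+6=3
a = 2: 2+2=4, 2+4=6, 2+6=8
a = 4: 4+4=8, 4+6=10
a = 6: 6+6=12
Distinct sums: {-12, -9, -6, -4, -2, -1, 0, 1, 3, 4, 6, 8, 10, 12}
|A + A| = 14

|A + A| = 14


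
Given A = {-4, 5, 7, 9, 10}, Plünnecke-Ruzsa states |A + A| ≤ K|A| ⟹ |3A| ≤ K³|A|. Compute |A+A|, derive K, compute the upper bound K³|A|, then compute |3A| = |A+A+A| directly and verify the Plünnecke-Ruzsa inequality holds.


|A| = 5.
Step 1: Compute A + A by enumerating all 25 pairs.
A + A = {-8, 1, 3, 5, 6, 10, 12, 14, 15, 16, 17, 18, 19, 20}, so |A + A| = 14.
Step 2: Doubling constant K = |A + A|/|A| = 14/5 = 14/5 ≈ 2.8000.
Step 3: Plünnecke-Ruzsa gives |3A| ≤ K³·|A| = (2.8000)³ · 5 ≈ 109.7600.
Step 4: Compute 3A = A + A + A directly by enumerating all triples (a,b,c) ∈ A³; |3A| = 27.
Step 5: Check 27 ≤ 109.7600? Yes ✓.

K = 14/5, Plünnecke-Ruzsa bound K³|A| ≈ 109.7600, |3A| = 27, inequality holds.


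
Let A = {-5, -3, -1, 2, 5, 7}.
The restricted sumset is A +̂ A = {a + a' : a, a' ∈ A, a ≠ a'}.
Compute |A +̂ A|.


Restricted sumset: A +̂ A = {a + a' : a ∈ A, a' ∈ A, a ≠ a'}.
Equivalently, take A + A and drop any sum 2a that is achievable ONLY as a + a for a ∈ A (i.e. sums representable only with equal summands).
Enumerate pairs (a, a') with a < a' (symmetric, so each unordered pair gives one sum; this covers all a ≠ a'):
  -5 + -3 = -8
  -5 + -1 = -6
  -5 + 2 = -3
  -5 + 5 = 0
  -5 + 7 = 2
  -3 + -1 = -4
  -3 + 2 = -1
  -3 + 5 = 2
  -3 + 7 = 4
  -1 + 2 = 1
  -1 + 5 = 4
  -1 + 7 = 6
  2 + 5 = 7
  2 + 7 = 9
  5 + 7 = 12
Collected distinct sums: {-8, -6, -4, -3, -1, 0, 1, 2, 4, 6, 7, 9, 12}
|A +̂ A| = 13
(Reference bound: |A +̂ A| ≥ 2|A| - 3 for |A| ≥ 2, with |A| = 6 giving ≥ 9.)

|A +̂ A| = 13


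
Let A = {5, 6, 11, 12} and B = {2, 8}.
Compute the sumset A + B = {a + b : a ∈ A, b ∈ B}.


A + B = {a + b : a ∈ A, b ∈ B}.
Enumerate all |A|·|B| = 4·2 = 8 pairs (a, b) and collect distinct sums.
a = 5: 5+2=7, 5+8=13
a = 6: 6+2=8, 6+8=14
a = 11: 11+2=13, 11+8=19
a = 12: 12+2=14, 12+8=20
Collecting distinct sums: A + B = {7, 8, 13, 14, 19, 20}
|A + B| = 6

A + B = {7, 8, 13, 14, 19, 20}


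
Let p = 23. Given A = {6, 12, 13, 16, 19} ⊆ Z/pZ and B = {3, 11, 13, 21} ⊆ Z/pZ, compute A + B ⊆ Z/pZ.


Work in Z/23Z: reduce every sum a + b modulo 23.
Enumerate all 20 pairs:
a = 6: 6+3=9, 6+11=17, 6+13=19, 6+21=4
a = 12: 12+3=15, 12+11=0, 12+13=2, 12+21=10
a = 13: 13+3=16, 13+11=1, 13+13=3, 13+21=11
a = 16: 16+3=19, 16+11=4, 16+13=6, 16+21=14
a = 19: 19+3=22, 19+11=7, 19+13=9, 19+21=17
Distinct residues collected: {0, 1, 2, 3, 4, 6, 7, 9, 10, 11, 14, 15, 16, 17, 19, 22}
|A + B| = 16 (out of 23 total residues).

A + B = {0, 1, 2, 3, 4, 6, 7, 9, 10, 11, 14, 15, 16, 17, 19, 22}


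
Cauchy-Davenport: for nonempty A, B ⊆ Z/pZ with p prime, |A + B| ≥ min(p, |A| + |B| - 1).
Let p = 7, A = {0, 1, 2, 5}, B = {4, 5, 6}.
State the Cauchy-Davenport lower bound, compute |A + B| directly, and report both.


Cauchy-Davenport: |A + B| ≥ min(p, |A| + |B| - 1) for A, B nonempty in Z/pZ.
|A| = 4, |B| = 3, p = 7.
CD lower bound = min(7, 4 + 3 - 1) = min(7, 6) = 6.
Compute A + B mod 7 directly:
a = 0: 0+4=4, 0+5=5, 0+6=6
a = 1: 1+4=5, 1+5=6, 1+6=0
a = 2: 2+4=6, 2+5=0, 2+6=1
a = 5: 5+4=2, 5+5=3, 5+6=4
A + B = {0, 1, 2, 3, 4, 5, 6}, so |A + B| = 7.
Verify: 7 ≥ 6? Yes ✓.

CD lower bound = 6, actual |A + B| = 7.


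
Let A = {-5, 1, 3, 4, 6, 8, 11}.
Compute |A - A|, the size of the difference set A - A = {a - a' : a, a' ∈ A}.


A - A = {a - a' : a, a' ∈ A}; |A| = 7.
Bounds: 2|A|-1 ≤ |A - A| ≤ |A|² - |A| + 1, i.e. 13 ≤ |A - A| ≤ 43.
Note: 0 ∈ A - A always (from a - a). The set is symmetric: if d ∈ A - A then -d ∈ A - A.
Enumerate nonzero differences d = a - a' with a > a' (then include -d):
Positive differences: {1, 2, 3, 4, 5, 6, 7, 8, 9, 10, 11, 13, 16}
Full difference set: {0} ∪ (positive diffs) ∪ (negative diffs).
|A - A| = 1 + 2·13 = 27 (matches direct enumeration: 27).

|A - A| = 27


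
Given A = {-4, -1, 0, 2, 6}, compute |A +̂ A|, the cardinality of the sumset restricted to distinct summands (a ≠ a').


Restricted sumset: A +̂ A = {a + a' : a ∈ A, a' ∈ A, a ≠ a'}.
Equivalently, take A + A and drop any sum 2a that is achievable ONLY as a + a for a ∈ A (i.e. sums representable only with equal summands).
Enumerate pairs (a, a') with a < a' (symmetric, so each unordered pair gives one sum; this covers all a ≠ a'):
  -4 + -1 = -5
  -4 + 0 = -4
  -4 + 2 = -2
  -4 + 6 = 2
  -1 + 0 = -1
  -1 + 2 = 1
  -1 + 6 = 5
  0 + 2 = 2
  0 + 6 = 6
  2 + 6 = 8
Collected distinct sums: {-5, -4, -2, -1, 1, 2, 5, 6, 8}
|A +̂ A| = 9
(Reference bound: |A +̂ A| ≥ 2|A| - 3 for |A| ≥ 2, with |A| = 5 giving ≥ 7.)

|A +̂ A| = 9


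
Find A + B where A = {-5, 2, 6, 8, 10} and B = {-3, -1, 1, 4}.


A + B = {a + b : a ∈ A, b ∈ B}.
Enumerate all |A|·|B| = 5·4 = 20 pairs (a, b) and collect distinct sums.
a = -5: -5+-3=-8, -5+-1=-6, -5+1=-4, -5+4=-1
a = 2: 2+-3=-1, 2+-1=1, 2+1=3, 2+4=6
a = 6: 6+-3=3, 6+-1=5, 6+1=7, 6+4=10
a = 8: 8+-3=5, 8+-1=7, 8+1=9, 8+4=12
a = 10: 10+-3=7, 10+-1=9, 10+1=11, 10+4=14
Collecting distinct sums: A + B = {-8, -6, -4, -1, 1, 3, 5, 6, 7, 9, 10, 11, 12, 14}
|A + B| = 14

A + B = {-8, -6, -4, -1, 1, 3, 5, 6, 7, 9, 10, 11, 12, 14}


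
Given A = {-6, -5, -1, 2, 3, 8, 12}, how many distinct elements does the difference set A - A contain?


A - A = {a - a' : a, a' ∈ A}; |A| = 7.
Bounds: 2|A|-1 ≤ |A - A| ≤ |A|² - |A| + 1, i.e. 13 ≤ |A - A| ≤ 43.
Note: 0 ∈ A - A always (from a - a). The set is symmetric: if d ∈ A - A then -d ∈ A - A.
Enumerate nonzero differences d = a - a' with a > a' (then include -d):
Positive differences: {1, 3, 4, 5, 6, 7, 8, 9, 10, 13, 14, 17, 18}
Full difference set: {0} ∪ (positive diffs) ∪ (negative diffs).
|A - A| = 1 + 2·13 = 27 (matches direct enumeration: 27).

|A - A| = 27


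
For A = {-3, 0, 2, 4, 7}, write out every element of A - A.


A - A = {a - a' : a, a' ∈ A}.
Compute a - a' for each ordered pair (a, a'):
a = -3: -3--3=0, -3-0=-3, -3-2=-5, -3-4=-7, -3-7=-10
a = 0: 0--3=3, 0-0=0, 0-2=-2, 0-4=-4, 0-7=-7
a = 2: 2--3=5, 2-0=2, 2-2=0, 2-4=-2, 2-7=-5
a = 4: 4--3=7, 4-0=4, 4-2=2, 4-4=0, 4-7=-3
a = 7: 7--3=10, 7-0=7, 7-2=5, 7-4=3, 7-7=0
Collecting distinct values (and noting 0 appears from a-a):
A - A = {-10, -7, -5, -4, -3, -2, 0, 2, 3, 4, 5, 7, 10}
|A - A| = 13

A - A = {-10, -7, -5, -4, -3, -2, 0, 2, 3, 4, 5, 7, 10}


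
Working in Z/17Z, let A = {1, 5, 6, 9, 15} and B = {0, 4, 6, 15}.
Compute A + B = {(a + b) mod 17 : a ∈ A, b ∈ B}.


Work in Z/17Z: reduce every sum a + b modulo 17.
Enumerate all 20 pairs:
a = 1: 1+0=1, 1+4=5, 1+6=7, 1+15=16
a = 5: 5+0=5, 5+4=9, 5+6=11, 5+15=3
a = 6: 6+0=6, 6+4=10, 6+6=12, 6+15=4
a = 9: 9+0=9, 9+4=13, 9+6=15, 9+15=7
a = 15: 15+0=15, 15+4=2, 15+6=4, 15+15=13
Distinct residues collected: {1, 2, 3, 4, 5, 6, 7, 9, 10, 11, 12, 13, 15, 16}
|A + B| = 14 (out of 17 total residues).

A + B = {1, 2, 3, 4, 5, 6, 7, 9, 10, 11, 12, 13, 15, 16}


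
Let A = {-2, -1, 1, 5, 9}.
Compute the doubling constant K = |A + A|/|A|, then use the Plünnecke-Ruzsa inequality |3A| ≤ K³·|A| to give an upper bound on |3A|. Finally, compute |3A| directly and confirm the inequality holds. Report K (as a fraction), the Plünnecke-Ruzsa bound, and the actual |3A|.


|A| = 5.
Step 1: Compute A + A by enumerating all 25 pairs.
A + A = {-4, -3, -2, -1, 0, 2, 3, 4, 6, 7, 8, 10, 14, 18}, so |A + A| = 14.
Step 2: Doubling constant K = |A + A|/|A| = 14/5 = 14/5 ≈ 2.8000.
Step 3: Plünnecke-Ruzsa gives |3A| ≤ K³·|A| = (2.8000)³ · 5 ≈ 109.7600.
Step 4: Compute 3A = A + A + A directly by enumerating all triples (a,b,c) ∈ A³; |3A| = 25.
Step 5: Check 25 ≤ 109.7600? Yes ✓.

K = 14/5, Plünnecke-Ruzsa bound K³|A| ≈ 109.7600, |3A| = 25, inequality holds.


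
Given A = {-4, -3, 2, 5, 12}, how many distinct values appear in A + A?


A + A = {a + a' : a, a' ∈ A}; |A| = 5.
General bounds: 2|A| - 1 ≤ |A + A| ≤ |A|(|A|+1)/2, i.e. 9 ≤ |A + A| ≤ 15.
Lower bound 2|A|-1 is attained iff A is an arithmetic progression.
Enumerate sums a + a' for a ≤ a' (symmetric, so this suffices):
a = -4: -4+-4=-8, -4+-3=-7, -4+2=-2, -4+5=1, -4+12=8
a = -3: -3+-3=-6, -3+2=-1, -3+5=2, -3+12=9
a = 2: 2+2=4, 2+5=7, 2+12=14
a = 5: 5+5=10, 5+12=17
a = 12: 12+12=24
Distinct sums: {-8, -7, -6, -2, -1, 1, 2, 4, 7, 8, 9, 10, 14, 17, 24}
|A + A| = 15

|A + A| = 15


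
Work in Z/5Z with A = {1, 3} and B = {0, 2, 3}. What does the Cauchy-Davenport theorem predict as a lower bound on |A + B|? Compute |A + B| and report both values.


Cauchy-Davenport: |A + B| ≥ min(p, |A| + |B| - 1) for A, B nonempty in Z/pZ.
|A| = 2, |B| = 3, p = 5.
CD lower bound = min(5, 2 + 3 - 1) = min(5, 4) = 4.
Compute A + B mod 5 directly:
a = 1: 1+0=1, 1+2=3, 1+3=4
a = 3: 3+0=3, 3+2=0, 3+3=1
A + B = {0, 1, 3, 4}, so |A + B| = 4.
Verify: 4 ≥ 4? Yes ✓.

CD lower bound = 4, actual |A + B| = 4.


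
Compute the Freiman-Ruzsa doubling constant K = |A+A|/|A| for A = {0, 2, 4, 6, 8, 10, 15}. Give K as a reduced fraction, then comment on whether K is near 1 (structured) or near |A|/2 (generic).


|A| = 7.
Compute A + A by enumerating all 49 pairs.
A + A = {0, 2, 4, 6, 8, 10, 12, 14, 15, 16, 17, 18, 19, 20, 21, 23, 25, 30}, so |A + A| = 18.
K = |A + A| / |A| = 18/7 (already in lowest terms) ≈ 2.5714.
Reference: AP of size 7 gives K = 13/7 ≈ 1.8571; a fully generic set of size 7 gives K ≈ 4.0000.

|A| = 7, |A + A| = 18, K = 18/7.


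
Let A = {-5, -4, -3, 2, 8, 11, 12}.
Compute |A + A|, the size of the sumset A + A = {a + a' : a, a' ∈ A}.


A + A = {a + a' : a, a' ∈ A}; |A| = 7.
General bounds: 2|A| - 1 ≤ |A + A| ≤ |A|(|A|+1)/2, i.e. 13 ≤ |A + A| ≤ 28.
Lower bound 2|A|-1 is attained iff A is an arithmetic progression.
Enumerate sums a + a' for a ≤ a' (symmetric, so this suffices):
a = -5: -5+-5=-10, -5+-4=-9, -5+-3=-8, -5+2=-3, -5+8=3, -5+11=6, -5+12=7
a = -4: -4+-4=-8, -4+-3=-7, -4+2=-2, -4+8=4, -4+11=7, -4+12=8
a = -3: -3+-3=-6, -3+2=-1, -3+8=5, -3+11=8, -3+12=9
a = 2: 2+2=4, 2+8=10, 2+11=13, 2+12=14
a = 8: 8+8=16, 8+11=19, 8+12=20
a = 11: 11+11=22, 11+12=23
a = 12: 12+12=24
Distinct sums: {-10, -9, -8, -7, -6, -3, -2, -1, 3, 4, 5, 6, 7, 8, 9, 10, 13, 14, 16, 19, 20, 22, 23, 24}
|A + A| = 24

|A + A| = 24


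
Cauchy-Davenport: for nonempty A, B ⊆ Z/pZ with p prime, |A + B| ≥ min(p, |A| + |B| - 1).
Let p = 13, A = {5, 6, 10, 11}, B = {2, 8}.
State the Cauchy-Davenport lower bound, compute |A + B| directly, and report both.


Cauchy-Davenport: |A + B| ≥ min(p, |A| + |B| - 1) for A, B nonempty in Z/pZ.
|A| = 4, |B| = 2, p = 13.
CD lower bound = min(13, 4 + 2 - 1) = min(13, 5) = 5.
Compute A + B mod 13 directly:
a = 5: 5+2=7, 5+8=0
a = 6: 6+2=8, 6+8=1
a = 10: 10+2=12, 10+8=5
a = 11: 11+2=0, 11+8=6
A + B = {0, 1, 5, 6, 7, 8, 12}, so |A + B| = 7.
Verify: 7 ≥ 5? Yes ✓.

CD lower bound = 5, actual |A + B| = 7.


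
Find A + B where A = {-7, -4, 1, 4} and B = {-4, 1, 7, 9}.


A + B = {a + b : a ∈ A, b ∈ B}.
Enumerate all |A|·|B| = 4·4 = 16 pairs (a, b) and collect distinct sums.
a = -7: -7+-4=-11, -7+1=-6, -7+7=0, -7+9=2
a = -4: -4+-4=-8, -4+1=-3, -4+7=3, -4+9=5
a = 1: 1+-4=-3, 1+1=2, 1+7=8, 1+9=10
a = 4: 4+-4=0, 4+1=5, 4+7=11, 4+9=13
Collecting distinct sums: A + B = {-11, -8, -6, -3, 0, 2, 3, 5, 8, 10, 11, 13}
|A + B| = 12

A + B = {-11, -8, -6, -3, 0, 2, 3, 5, 8, 10, 11, 13}


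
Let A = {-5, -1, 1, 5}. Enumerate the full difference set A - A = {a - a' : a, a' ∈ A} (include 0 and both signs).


A - A = {a - a' : a, a' ∈ A}.
Compute a - a' for each ordered pair (a, a'):
a = -5: -5--5=0, -5--1=-4, -5-1=-6, -5-5=-10
a = -1: -1--5=4, -1--1=0, -1-1=-2, -1-5=-6
a = 1: 1--5=6, 1--1=2, 1-1=0, 1-5=-4
a = 5: 5--5=10, 5--1=6, 5-1=4, 5-5=0
Collecting distinct values (and noting 0 appears from a-a):
A - A = {-10, -6, -4, -2, 0, 2, 4, 6, 10}
|A - A| = 9

A - A = {-10, -6, -4, -2, 0, 2, 4, 6, 10}


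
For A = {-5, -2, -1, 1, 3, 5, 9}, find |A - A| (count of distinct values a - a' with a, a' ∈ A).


A - A = {a - a' : a, a' ∈ A}; |A| = 7.
Bounds: 2|A|-1 ≤ |A - A| ≤ |A|² - |A| + 1, i.e. 13 ≤ |A - A| ≤ 43.
Note: 0 ∈ A - A always (from a - a). The set is symmetric: if d ∈ A - A then -d ∈ A - A.
Enumerate nonzero differences d = a - a' with a > a' (then include -d):
Positive differences: {1, 2, 3, 4, 5, 6, 7, 8, 10, 11, 14}
Full difference set: {0} ∪ (positive diffs) ∪ (negative diffs).
|A - A| = 1 + 2·11 = 23 (matches direct enumeration: 23).

|A - A| = 23


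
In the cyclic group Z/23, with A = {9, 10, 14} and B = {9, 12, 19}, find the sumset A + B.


Work in Z/23Z: reduce every sum a + b modulo 23.
Enumerate all 9 pairs:
a = 9: 9+9=18, 9+12=21, 9+19=5
a = 10: 10+9=19, 10+12=22, 10+19=6
a = 14: 14+9=0, 14+12=3, 14+19=10
Distinct residues collected: {0, 3, 5, 6, 10, 18, 19, 21, 22}
|A + B| = 9 (out of 23 total residues).

A + B = {0, 3, 5, 6, 10, 18, 19, 21, 22}


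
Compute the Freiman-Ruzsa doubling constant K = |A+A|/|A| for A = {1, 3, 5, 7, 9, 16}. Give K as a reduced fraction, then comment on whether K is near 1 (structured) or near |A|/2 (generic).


|A| = 6.
Compute A + A by enumerating all 36 pairs.
A + A = {2, 4, 6, 8, 10, 12, 14, 16, 17, 18, 19, 21, 23, 25, 32}, so |A + A| = 15.
K = |A + A| / |A| = 15/6 = 5/2 ≈ 2.5000.
Reference: AP of size 6 gives K = 11/6 ≈ 1.8333; a fully generic set of size 6 gives K ≈ 3.5000.

|A| = 6, |A + A| = 15, K = 15/6 = 5/2.


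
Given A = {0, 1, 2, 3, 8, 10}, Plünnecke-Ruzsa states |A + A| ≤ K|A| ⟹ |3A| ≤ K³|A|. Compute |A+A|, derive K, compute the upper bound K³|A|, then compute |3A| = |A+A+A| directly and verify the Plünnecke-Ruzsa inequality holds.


|A| = 6.
Step 1: Compute A + A by enumerating all 36 pairs.
A + A = {0, 1, 2, 3, 4, 5, 6, 8, 9, 10, 11, 12, 13, 16, 18, 20}, so |A + A| = 16.
Step 2: Doubling constant K = |A + A|/|A| = 16/6 = 16/6 ≈ 2.6667.
Step 3: Plünnecke-Ruzsa gives |3A| ≤ K³·|A| = (2.6667)³ · 6 ≈ 113.7778.
Step 4: Compute 3A = A + A + A directly by enumerating all triples (a,b,c) ∈ A³; |3A| = 28.
Step 5: Check 28 ≤ 113.7778? Yes ✓.

K = 16/6, Plünnecke-Ruzsa bound K³|A| ≈ 113.7778, |3A| = 28, inequality holds.


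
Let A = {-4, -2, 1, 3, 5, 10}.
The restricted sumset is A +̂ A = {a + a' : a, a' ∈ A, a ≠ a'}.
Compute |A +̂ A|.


Restricted sumset: A +̂ A = {a + a' : a ∈ A, a' ∈ A, a ≠ a'}.
Equivalently, take A + A and drop any sum 2a that is achievable ONLY as a + a for a ∈ A (i.e. sums representable only with equal summands).
Enumerate pairs (a, a') with a < a' (symmetric, so each unordered pair gives one sum; this covers all a ≠ a'):
  -4 + -2 = -6
  -4 + 1 = -3
  -4 + 3 = -1
  -4 + 5 = 1
  -4 + 10 = 6
  -2 + 1 = -1
  -2 + 3 = 1
  -2 + 5 = 3
  -2 + 10 = 8
  1 + 3 = 4
  1 + 5 = 6
  1 + 10 = 11
  3 + 5 = 8
  3 + 10 = 13
  5 + 10 = 15
Collected distinct sums: {-6, -3, -1, 1, 3, 4, 6, 8, 11, 13, 15}
|A +̂ A| = 11
(Reference bound: |A +̂ A| ≥ 2|A| - 3 for |A| ≥ 2, with |A| = 6 giving ≥ 9.)

|A +̂ A| = 11


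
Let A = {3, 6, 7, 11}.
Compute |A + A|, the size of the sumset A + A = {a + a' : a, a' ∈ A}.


A + A = {a + a' : a, a' ∈ A}; |A| = 4.
General bounds: 2|A| - 1 ≤ |A + A| ≤ |A|(|A|+1)/2, i.e. 7 ≤ |A + A| ≤ 10.
Lower bound 2|A|-1 is attained iff A is an arithmetic progression.
Enumerate sums a + a' for a ≤ a' (symmetric, so this suffices):
a = 3: 3+3=6, 3+6=9, 3+7=10, 3+11=14
a = 6: 6+6=12, 6+7=13, 6+11=17
a = 7: 7+7=14, 7+11=18
a = 11: 11+11=22
Distinct sums: {6, 9, 10, 12, 13, 14, 17, 18, 22}
|A + A| = 9

|A + A| = 9


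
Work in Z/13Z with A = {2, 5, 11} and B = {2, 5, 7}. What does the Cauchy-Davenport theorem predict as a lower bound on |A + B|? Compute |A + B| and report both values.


Cauchy-Davenport: |A + B| ≥ min(p, |A| + |B| - 1) for A, B nonempty in Z/pZ.
|A| = 3, |B| = 3, p = 13.
CD lower bound = min(13, 3 + 3 - 1) = min(13, 5) = 5.
Compute A + B mod 13 directly:
a = 2: 2+2=4, 2+5=7, 2+7=9
a = 5: 5+2=7, 5+5=10, 5+7=12
a = 11: 11+2=0, 11+5=3, 11+7=5
A + B = {0, 3, 4, 5, 7, 9, 10, 12}, so |A + B| = 8.
Verify: 8 ≥ 5? Yes ✓.

CD lower bound = 5, actual |A + B| = 8.


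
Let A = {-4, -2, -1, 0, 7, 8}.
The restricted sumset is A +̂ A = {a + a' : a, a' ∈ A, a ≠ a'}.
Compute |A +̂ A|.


Restricted sumset: A +̂ A = {a + a' : a ∈ A, a' ∈ A, a ≠ a'}.
Equivalently, take A + A and drop any sum 2a that is achievable ONLY as a + a for a ∈ A (i.e. sums representable only with equal summands).
Enumerate pairs (a, a') with a < a' (symmetric, so each unordered pair gives one sum; this covers all a ≠ a'):
  -4 + -2 = -6
  -4 + -1 = -5
  -4 + 0 = -4
  -4 + 7 = 3
  -4 + 8 = 4
  -2 + -1 = -3
  -2 + 0 = -2
  -2 + 7 = 5
  -2 + 8 = 6
  -1 + 0 = -1
  -1 + 7 = 6
  -1 + 8 = 7
  0 + 7 = 7
  0 + 8 = 8
  7 + 8 = 15
Collected distinct sums: {-6, -5, -4, -3, -2, -1, 3, 4, 5, 6, 7, 8, 15}
|A +̂ A| = 13
(Reference bound: |A +̂ A| ≥ 2|A| - 3 for |A| ≥ 2, with |A| = 6 giving ≥ 9.)

|A +̂ A| = 13


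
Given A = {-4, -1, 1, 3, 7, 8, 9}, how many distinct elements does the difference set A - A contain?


A - A = {a - a' : a, a' ∈ A}; |A| = 7.
Bounds: 2|A|-1 ≤ |A - A| ≤ |A|² - |A| + 1, i.e. 13 ≤ |A - A| ≤ 43.
Note: 0 ∈ A - A always (from a - a). The set is symmetric: if d ∈ A - A then -d ∈ A - A.
Enumerate nonzero differences d = a - a' with a > a' (then include -d):
Positive differences: {1, 2, 3, 4, 5, 6, 7, 8, 9, 10, 11, 12, 13}
Full difference set: {0} ∪ (positive diffs) ∪ (negative diffs).
|A - A| = 1 + 2·13 = 27 (matches direct enumeration: 27).

|A - A| = 27


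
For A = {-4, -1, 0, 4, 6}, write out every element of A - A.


A - A = {a - a' : a, a' ∈ A}.
Compute a - a' for each ordered pair (a, a'):
a = -4: -4--4=0, -4--1=-3, -4-0=-4, -4-4=-8, -4-6=-10
a = -1: -1--4=3, -1--1=0, -1-0=-1, -1-4=-5, -1-6=-7
a = 0: 0--4=4, 0--1=1, 0-0=0, 0-4=-4, 0-6=-6
a = 4: 4--4=8, 4--1=5, 4-0=4, 4-4=0, 4-6=-2
a = 6: 6--4=10, 6--1=7, 6-0=6, 6-4=2, 6-6=0
Collecting distinct values (and noting 0 appears from a-a):
A - A = {-10, -8, -7, -6, -5, -4, -3, -2, -1, 0, 1, 2, 3, 4, 5, 6, 7, 8, 10}
|A - A| = 19

A - A = {-10, -8, -7, -6, -5, -4, -3, -2, -1, 0, 1, 2, 3, 4, 5, 6, 7, 8, 10}


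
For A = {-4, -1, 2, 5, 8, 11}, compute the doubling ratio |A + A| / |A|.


|A| = 6.
Compute A + A by enumerating all 36 pairs.
A + A = {-8, -5, -2, 1, 4, 7, 10, 13, 16, 19, 22}, so |A + A| = 11.
K = |A + A| / |A| = 11/6 (already in lowest terms) ≈ 1.8333.
Reference: AP of size 6 gives K = 11/6 ≈ 1.8333; a fully generic set of size 6 gives K ≈ 3.5000.

|A| = 6, |A + A| = 11, K = 11/6.


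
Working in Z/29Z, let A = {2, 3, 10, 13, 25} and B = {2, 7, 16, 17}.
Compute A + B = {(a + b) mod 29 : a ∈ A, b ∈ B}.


Work in Z/29Z: reduce every sum a + b modulo 29.
Enumerate all 20 pairs:
a = 2: 2+2=4, 2+7=9, 2+16=18, 2+17=19
a = 3: 3+2=5, 3+7=10, 3+16=19, 3+17=20
a = 10: 10+2=12, 10+7=17, 10+16=26, 10+17=27
a = 13: 13+2=15, 13+7=20, 13+16=0, 13+17=1
a = 25: 25+2=27, 25+7=3, 25+16=12, 25+17=13
Distinct residues collected: {0, 1, 3, 4, 5, 9, 10, 12, 13, 15, 17, 18, 19, 20, 26, 27}
|A + B| = 16 (out of 29 total residues).

A + B = {0, 1, 3, 4, 5, 9, 10, 12, 13, 15, 17, 18, 19, 20, 26, 27}


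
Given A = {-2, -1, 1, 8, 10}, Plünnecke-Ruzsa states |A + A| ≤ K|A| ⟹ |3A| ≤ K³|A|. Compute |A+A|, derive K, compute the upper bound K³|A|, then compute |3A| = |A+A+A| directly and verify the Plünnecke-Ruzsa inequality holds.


|A| = 5.
Step 1: Compute A + A by enumerating all 25 pairs.
A + A = {-4, -3, -2, -1, 0, 2, 6, 7, 8, 9, 11, 16, 18, 20}, so |A + A| = 14.
Step 2: Doubling constant K = |A + A|/|A| = 14/5 = 14/5 ≈ 2.8000.
Step 3: Plünnecke-Ruzsa gives |3A| ≤ K³·|A| = (2.8000)³ · 5 ≈ 109.7600.
Step 4: Compute 3A = A + A + A directly by enumerating all triples (a,b,c) ∈ A³; |3A| = 28.
Step 5: Check 28 ≤ 109.7600? Yes ✓.

K = 14/5, Plünnecke-Ruzsa bound K³|A| ≈ 109.7600, |3A| = 28, inequality holds.


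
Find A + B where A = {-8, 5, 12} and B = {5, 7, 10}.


A + B = {a + b : a ∈ A, b ∈ B}.
Enumerate all |A|·|B| = 3·3 = 9 pairs (a, b) and collect distinct sums.
a = -8: -8+5=-3, -8+7=-1, -8+10=2
a = 5: 5+5=10, 5+7=12, 5+10=15
a = 12: 12+5=17, 12+7=19, 12+10=22
Collecting distinct sums: A + B = {-3, -1, 2, 10, 12, 15, 17, 19, 22}
|A + B| = 9

A + B = {-3, -1, 2, 10, 12, 15, 17, 19, 22}


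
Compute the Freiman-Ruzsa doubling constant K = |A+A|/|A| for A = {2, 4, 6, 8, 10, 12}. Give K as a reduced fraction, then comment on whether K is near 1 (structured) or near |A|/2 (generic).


|A| = 6.
Compute A + A by enumerating all 36 pairs.
A + A = {4, 6, 8, 10, 12, 14, 16, 18, 20, 22, 24}, so |A + A| = 11.
K = |A + A| / |A| = 11/6 (already in lowest terms) ≈ 1.8333.
Reference: AP of size 6 gives K = 11/6 ≈ 1.8333; a fully generic set of size 6 gives K ≈ 3.5000.

|A| = 6, |A + A| = 11, K = 11/6.


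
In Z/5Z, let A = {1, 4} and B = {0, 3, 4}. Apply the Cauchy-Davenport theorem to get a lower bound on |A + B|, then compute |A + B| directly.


Cauchy-Davenport: |A + B| ≥ min(p, |A| + |B| - 1) for A, B nonempty in Z/pZ.
|A| = 2, |B| = 3, p = 5.
CD lower bound = min(5, 2 + 3 - 1) = min(5, 4) = 4.
Compute A + B mod 5 directly:
a = 1: 1+0=1, 1+3=4, 1+4=0
a = 4: 4+0=4, 4+3=2, 4+4=3
A + B = {0, 1, 2, 3, 4}, so |A + B| = 5.
Verify: 5 ≥ 4? Yes ✓.

CD lower bound = 4, actual |A + B| = 5.


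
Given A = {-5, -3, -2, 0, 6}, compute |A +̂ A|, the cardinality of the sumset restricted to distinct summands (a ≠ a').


Restricted sumset: A +̂ A = {a + a' : a ∈ A, a' ∈ A, a ≠ a'}.
Equivalently, take A + A and drop any sum 2a that is achievable ONLY as a + a for a ∈ A (i.e. sums representable only with equal summands).
Enumerate pairs (a, a') with a < a' (symmetric, so each unordered pair gives one sum; this covers all a ≠ a'):
  -5 + -3 = -8
  -5 + -2 = -7
  -5 + 0 = -5
  -5 + 6 = 1
  -3 + -2 = -5
  -3 + 0 = -3
  -3 + 6 = 3
  -2 + 0 = -2
  -2 + 6 = 4
  0 + 6 = 6
Collected distinct sums: {-8, -7, -5, -3, -2, 1, 3, 4, 6}
|A +̂ A| = 9
(Reference bound: |A +̂ A| ≥ 2|A| - 3 for |A| ≥ 2, with |A| = 5 giving ≥ 7.)

|A +̂ A| = 9


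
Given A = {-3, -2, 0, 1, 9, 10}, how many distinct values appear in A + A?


A + A = {a + a' : a, a' ∈ A}; |A| = 6.
General bounds: 2|A| - 1 ≤ |A + A| ≤ |A|(|A|+1)/2, i.e. 11 ≤ |A + A| ≤ 21.
Lower bound 2|A|-1 is attained iff A is an arithmetic progression.
Enumerate sums a + a' for a ≤ a' (symmetric, so this suffices):
a = -3: -3+-3=-6, -3+-2=-5, -3+0=-3, -3+1=-2, -3+9=6, -3+10=7
a = -2: -2+-2=-4, -2+0=-2, -2+1=-1, -2+9=7, -2+10=8
a = 0: 0+0=0, 0+1=1, 0+9=9, 0+10=10
a = 1: 1+1=2, 1+9=10, 1+10=11
a = 9: 9+9=18, 9+10=19
a = 10: 10+10=20
Distinct sums: {-6, -5, -4, -3, -2, -1, 0, 1, 2, 6, 7, 8, 9, 10, 11, 18, 19, 20}
|A + A| = 18

|A + A| = 18


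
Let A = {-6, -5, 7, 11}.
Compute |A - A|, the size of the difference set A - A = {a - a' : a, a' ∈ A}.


A - A = {a - a' : a, a' ∈ A}; |A| = 4.
Bounds: 2|A|-1 ≤ |A - A| ≤ |A|² - |A| + 1, i.e. 7 ≤ |A - A| ≤ 13.
Note: 0 ∈ A - A always (from a - a). The set is symmetric: if d ∈ A - A then -d ∈ A - A.
Enumerate nonzero differences d = a - a' with a > a' (then include -d):
Positive differences: {1, 4, 12, 13, 16, 17}
Full difference set: {0} ∪ (positive diffs) ∪ (negative diffs).
|A - A| = 1 + 2·6 = 13 (matches direct enumeration: 13).

|A - A| = 13


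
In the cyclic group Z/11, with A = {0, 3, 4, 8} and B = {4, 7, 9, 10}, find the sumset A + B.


Work in Z/11Z: reduce every sum a + b modulo 11.
Enumerate all 16 pairs:
a = 0: 0+4=4, 0+7=7, 0+9=9, 0+10=10
a = 3: 3+4=7, 3+7=10, 3+9=1, 3+10=2
a = 4: 4+4=8, 4+7=0, 4+9=2, 4+10=3
a = 8: 8+4=1, 8+7=4, 8+9=6, 8+10=7
Distinct residues collected: {0, 1, 2, 3, 4, 6, 7, 8, 9, 10}
|A + B| = 10 (out of 11 total residues).

A + B = {0, 1, 2, 3, 4, 6, 7, 8, 9, 10}


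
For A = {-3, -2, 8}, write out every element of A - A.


A - A = {a - a' : a, a' ∈ A}.
Compute a - a' for each ordered pair (a, a'):
a = -3: -3--3=0, -3--2=-1, -3-8=-11
a = -2: -2--3=1, -2--2=0, -2-8=-10
a = 8: 8--3=11, 8--2=10, 8-8=0
Collecting distinct values (and noting 0 appears from a-a):
A - A = {-11, -10, -1, 0, 1, 10, 11}
|A - A| = 7

A - A = {-11, -10, -1, 0, 1, 10, 11}


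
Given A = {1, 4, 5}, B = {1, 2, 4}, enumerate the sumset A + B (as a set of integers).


A + B = {a + b : a ∈ A, b ∈ B}.
Enumerate all |A|·|B| = 3·3 = 9 pairs (a, b) and collect distinct sums.
a = 1: 1+1=2, 1+2=3, 1+4=5
a = 4: 4+1=5, 4+2=6, 4+4=8
a = 5: 5+1=6, 5+2=7, 5+4=9
Collecting distinct sums: A + B = {2, 3, 5, 6, 7, 8, 9}
|A + B| = 7

A + B = {2, 3, 5, 6, 7, 8, 9}


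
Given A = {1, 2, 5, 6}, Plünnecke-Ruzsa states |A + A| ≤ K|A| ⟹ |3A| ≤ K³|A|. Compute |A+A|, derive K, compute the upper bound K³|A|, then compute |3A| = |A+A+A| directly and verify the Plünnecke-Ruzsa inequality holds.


|A| = 4.
Step 1: Compute A + A by enumerating all 16 pairs.
A + A = {2, 3, 4, 6, 7, 8, 10, 11, 12}, so |A + A| = 9.
Step 2: Doubling constant K = |A + A|/|A| = 9/4 = 9/4 ≈ 2.2500.
Step 3: Plünnecke-Ruzsa gives |3A| ≤ K³·|A| = (2.2500)³ · 4 ≈ 45.5625.
Step 4: Compute 3A = A + A + A directly by enumerating all triples (a,b,c) ∈ A³; |3A| = 16.
Step 5: Check 16 ≤ 45.5625? Yes ✓.

K = 9/4, Plünnecke-Ruzsa bound K³|A| ≈ 45.5625, |3A| = 16, inequality holds.


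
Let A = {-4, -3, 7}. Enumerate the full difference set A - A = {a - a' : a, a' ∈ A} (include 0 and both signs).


A - A = {a - a' : a, a' ∈ A}.
Compute a - a' for each ordered pair (a, a'):
a = -4: -4--4=0, -4--3=-1, -4-7=-11
a = -3: -3--4=1, -3--3=0, -3-7=-10
a = 7: 7--4=11, 7--3=10, 7-7=0
Collecting distinct values (and noting 0 appears from a-a):
A - A = {-11, -10, -1, 0, 1, 10, 11}
|A - A| = 7

A - A = {-11, -10, -1, 0, 1, 10, 11}


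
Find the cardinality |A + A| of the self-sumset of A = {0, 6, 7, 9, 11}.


A + A = {a + a' : a, a' ∈ A}; |A| = 5.
General bounds: 2|A| - 1 ≤ |A + A| ≤ |A|(|A|+1)/2, i.e. 9 ≤ |A + A| ≤ 15.
Lower bound 2|A|-1 is attained iff A is an arithmetic progression.
Enumerate sums a + a' for a ≤ a' (symmetric, so this suffices):
a = 0: 0+0=0, 0+6=6, 0+7=7, 0+9=9, 0+11=11
a = 6: 6+6=12, 6+7=13, 6+9=15, 6+11=17
a = 7: 7+7=14, 7+9=16, 7+11=18
a = 9: 9+9=18, 9+11=20
a = 11: 11+11=22
Distinct sums: {0, 6, 7, 9, 11, 12, 13, 14, 15, 16, 17, 18, 20, 22}
|A + A| = 14

|A + A| = 14


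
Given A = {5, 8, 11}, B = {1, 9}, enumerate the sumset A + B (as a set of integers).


A + B = {a + b : a ∈ A, b ∈ B}.
Enumerate all |A|·|B| = 3·2 = 6 pairs (a, b) and collect distinct sums.
a = 5: 5+1=6, 5+9=14
a = 8: 8+1=9, 8+9=17
a = 11: 11+1=12, 11+9=20
Collecting distinct sums: A + B = {6, 9, 12, 14, 17, 20}
|A + B| = 6

A + B = {6, 9, 12, 14, 17, 20}


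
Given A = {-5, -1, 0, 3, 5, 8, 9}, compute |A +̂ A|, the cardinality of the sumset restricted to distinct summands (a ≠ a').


Restricted sumset: A +̂ A = {a + a' : a ∈ A, a' ∈ A, a ≠ a'}.
Equivalently, take A + A and drop any sum 2a that is achievable ONLY as a + a for a ∈ A (i.e. sums representable only with equal summands).
Enumerate pairs (a, a') with a < a' (symmetric, so each unordered pair gives one sum; this covers all a ≠ a'):
  -5 + -1 = -6
  -5 + 0 = -5
  -5 + 3 = -2
  -5 + 5 = 0
  -5 + 8 = 3
  -5 + 9 = 4
  -1 + 0 = -1
  -1 + 3 = 2
  -1 + 5 = 4
  -1 + 8 = 7
  -1 + 9 = 8
  0 + 3 = 3
  0 + 5 = 5
  0 + 8 = 8
  0 + 9 = 9
  3 + 5 = 8
  3 + 8 = 11
  3 + 9 = 12
  5 + 8 = 13
  5 + 9 = 14
  8 + 9 = 17
Collected distinct sums: {-6, -5, -2, -1, 0, 2, 3, 4, 5, 7, 8, 9, 11, 12, 13, 14, 17}
|A +̂ A| = 17
(Reference bound: |A +̂ A| ≥ 2|A| - 3 for |A| ≥ 2, with |A| = 7 giving ≥ 11.)

|A +̂ A| = 17


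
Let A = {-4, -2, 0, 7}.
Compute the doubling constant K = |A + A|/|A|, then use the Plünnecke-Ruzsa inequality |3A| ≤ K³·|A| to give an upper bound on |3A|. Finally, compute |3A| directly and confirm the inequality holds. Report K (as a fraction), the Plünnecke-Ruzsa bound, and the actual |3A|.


|A| = 4.
Step 1: Compute A + A by enumerating all 16 pairs.
A + A = {-8, -6, -4, -2, 0, 3, 5, 7, 14}, so |A + A| = 9.
Step 2: Doubling constant K = |A + A|/|A| = 9/4 = 9/4 ≈ 2.2500.
Step 3: Plünnecke-Ruzsa gives |3A| ≤ K³·|A| = (2.2500)³ · 4 ≈ 45.5625.
Step 4: Compute 3A = A + A + A directly by enumerating all triples (a,b,c) ∈ A³; |3A| = 16.
Step 5: Check 16 ≤ 45.5625? Yes ✓.

K = 9/4, Plünnecke-Ruzsa bound K³|A| ≈ 45.5625, |3A| = 16, inequality holds.
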